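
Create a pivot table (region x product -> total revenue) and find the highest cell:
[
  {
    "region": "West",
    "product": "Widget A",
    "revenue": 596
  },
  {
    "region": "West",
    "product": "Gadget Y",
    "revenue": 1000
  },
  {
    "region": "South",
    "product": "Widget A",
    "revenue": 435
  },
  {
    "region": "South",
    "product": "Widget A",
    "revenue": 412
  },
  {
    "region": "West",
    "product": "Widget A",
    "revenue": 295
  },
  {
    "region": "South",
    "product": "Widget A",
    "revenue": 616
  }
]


Pivot: region (rows) x product (columns) -> total revenue

     Gadget Y      Widget A    
South            0          1463  
West          1000           891  

Highest: South / Widget A = $1463

South / Widget A = $1463


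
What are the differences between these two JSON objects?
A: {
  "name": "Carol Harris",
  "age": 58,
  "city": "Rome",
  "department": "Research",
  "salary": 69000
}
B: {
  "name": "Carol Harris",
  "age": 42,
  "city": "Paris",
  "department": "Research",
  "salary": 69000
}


Comparing each field (in key order):
  name: same
  age: DIFFERENT
  city: DIFFERENT
  department: same
  salary: same
Differences:
  age: 58 -> 42
  city: Rome -> Paris

2 field(s) changed

2 changes: age, city


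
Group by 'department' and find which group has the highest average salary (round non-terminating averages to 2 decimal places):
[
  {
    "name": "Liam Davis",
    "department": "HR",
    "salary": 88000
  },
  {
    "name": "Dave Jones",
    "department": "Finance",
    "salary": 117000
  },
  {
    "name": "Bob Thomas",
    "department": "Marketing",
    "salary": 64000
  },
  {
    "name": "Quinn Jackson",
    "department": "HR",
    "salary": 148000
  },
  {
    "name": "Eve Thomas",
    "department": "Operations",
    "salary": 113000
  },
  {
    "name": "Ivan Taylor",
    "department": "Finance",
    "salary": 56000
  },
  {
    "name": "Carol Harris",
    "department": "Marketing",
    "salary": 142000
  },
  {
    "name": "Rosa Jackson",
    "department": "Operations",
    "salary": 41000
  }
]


Group by: department

Groups:
  Finance: 2 people, avg salary = 173000/2 = $86500
  HR: 2 people, avg salary = 236000/2 = $118000
  Marketing: 2 people, avg salary = 206000/2 = $103000
  Operations: 2 people, avg salary = 154000/2 = $77000

Highest average salary: HR ($118000)

HR ($118000)


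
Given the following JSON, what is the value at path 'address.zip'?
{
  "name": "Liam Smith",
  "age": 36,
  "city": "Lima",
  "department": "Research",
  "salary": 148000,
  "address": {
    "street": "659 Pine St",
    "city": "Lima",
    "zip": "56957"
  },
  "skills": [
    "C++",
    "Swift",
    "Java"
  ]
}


Query: address.zip
Path: address -> zip
Value: 56957

56957


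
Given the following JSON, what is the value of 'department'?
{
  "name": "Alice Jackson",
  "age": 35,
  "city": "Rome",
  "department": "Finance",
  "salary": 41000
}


Looking up field 'department'
Value: Finance

Finance


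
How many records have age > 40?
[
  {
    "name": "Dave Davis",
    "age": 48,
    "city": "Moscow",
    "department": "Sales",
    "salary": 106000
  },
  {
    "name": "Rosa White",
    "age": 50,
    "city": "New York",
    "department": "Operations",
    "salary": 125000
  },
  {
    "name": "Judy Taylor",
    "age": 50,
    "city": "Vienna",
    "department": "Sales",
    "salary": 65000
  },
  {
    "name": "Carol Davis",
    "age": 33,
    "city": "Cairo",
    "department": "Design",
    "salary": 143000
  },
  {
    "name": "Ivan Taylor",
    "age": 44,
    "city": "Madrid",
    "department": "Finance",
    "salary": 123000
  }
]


Data: 5 records
Condition: age > 40

Checking each record:
  Dave Davis: 48 MATCH
  Rosa White: 50 MATCH
  Judy Taylor: 50 MATCH
  Carol Davis: 33
  Ivan Taylor: 44 MATCH

Count: 4

4


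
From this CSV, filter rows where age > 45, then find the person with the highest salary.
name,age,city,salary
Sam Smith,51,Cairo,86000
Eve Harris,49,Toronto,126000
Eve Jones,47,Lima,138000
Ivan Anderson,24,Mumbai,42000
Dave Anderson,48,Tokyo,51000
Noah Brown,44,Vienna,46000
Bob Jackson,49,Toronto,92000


Filter: age > 45
Sort by: salary (descending)

Filtered records (5):
  Eve Jones, age 47, salary $138000
  Eve Harris, age 49, salary $126000
  Bob Jackson, age 49, salary $92000
  Sam Smith, age 51, salary $86000
  Dave Anderson, age 48, salary $51000

Highest salary: Eve Jones ($138000)

Eve Jones


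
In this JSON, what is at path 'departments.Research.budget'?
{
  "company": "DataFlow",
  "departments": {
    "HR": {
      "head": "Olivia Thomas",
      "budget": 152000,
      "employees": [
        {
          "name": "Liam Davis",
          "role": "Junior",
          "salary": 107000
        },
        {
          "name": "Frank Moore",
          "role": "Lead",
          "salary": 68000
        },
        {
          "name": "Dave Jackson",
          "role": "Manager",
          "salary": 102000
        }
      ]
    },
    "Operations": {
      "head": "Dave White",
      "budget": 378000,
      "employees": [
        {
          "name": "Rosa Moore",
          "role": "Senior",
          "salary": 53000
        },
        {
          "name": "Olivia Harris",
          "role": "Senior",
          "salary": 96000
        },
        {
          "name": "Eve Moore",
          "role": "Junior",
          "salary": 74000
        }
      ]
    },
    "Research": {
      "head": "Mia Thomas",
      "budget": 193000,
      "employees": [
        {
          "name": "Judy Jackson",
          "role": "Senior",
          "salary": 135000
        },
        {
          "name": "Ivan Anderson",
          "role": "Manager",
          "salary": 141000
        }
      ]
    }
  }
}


Path: departments.Research.budget

Navigate:
  -> departments
  -> Research
  -> budget = 193000

193000


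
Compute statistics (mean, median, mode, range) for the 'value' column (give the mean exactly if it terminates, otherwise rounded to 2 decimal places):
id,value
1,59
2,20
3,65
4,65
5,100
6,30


Data: [59, 20, 65, 65, 100, 30]
Count: 6
Sum: 339
Mean: 339/6 = 56.5
Sorted: [20, 30, 59, 65, 65, 100]
Median: 62.0
Mode: 65 (2 times)
Range: 100 - 20 = 80
Min: 20, Max: 100

mean=56.5, median=62.0, mode=65, range=80


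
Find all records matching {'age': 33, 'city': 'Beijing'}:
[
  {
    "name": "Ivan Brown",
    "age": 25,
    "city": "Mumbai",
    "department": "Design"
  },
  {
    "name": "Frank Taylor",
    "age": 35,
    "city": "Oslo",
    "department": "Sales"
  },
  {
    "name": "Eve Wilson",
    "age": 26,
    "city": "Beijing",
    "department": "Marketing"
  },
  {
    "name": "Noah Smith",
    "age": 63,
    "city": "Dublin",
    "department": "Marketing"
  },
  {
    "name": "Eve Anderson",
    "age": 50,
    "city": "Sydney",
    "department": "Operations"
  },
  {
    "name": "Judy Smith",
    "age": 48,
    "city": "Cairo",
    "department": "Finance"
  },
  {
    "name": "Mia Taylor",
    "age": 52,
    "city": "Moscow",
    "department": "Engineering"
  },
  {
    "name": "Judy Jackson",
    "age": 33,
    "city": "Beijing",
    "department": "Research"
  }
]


Search criteria: {'age': 33, 'city': 'Beijing'}

Checking 8 records:
  Ivan Brown: {age: 25, city: Mumbai}
  Frank Taylor: {age: 35, city: Oslo}
  Eve Wilson: {age: 26, city: Beijing}
  Noah Smith: {age: 63, city: Dublin}
  Eve Anderson: {age: 50, city: Sydney}
  Judy Smith: {age: 48, city: Cairo}
  Mia Taylor: {age: 52, city: Moscow}
  Judy Jackson: {age: 33, city: Beijing} <-- MATCH

Matches: ["Judy Jackson"]

["Judy Jackson"]


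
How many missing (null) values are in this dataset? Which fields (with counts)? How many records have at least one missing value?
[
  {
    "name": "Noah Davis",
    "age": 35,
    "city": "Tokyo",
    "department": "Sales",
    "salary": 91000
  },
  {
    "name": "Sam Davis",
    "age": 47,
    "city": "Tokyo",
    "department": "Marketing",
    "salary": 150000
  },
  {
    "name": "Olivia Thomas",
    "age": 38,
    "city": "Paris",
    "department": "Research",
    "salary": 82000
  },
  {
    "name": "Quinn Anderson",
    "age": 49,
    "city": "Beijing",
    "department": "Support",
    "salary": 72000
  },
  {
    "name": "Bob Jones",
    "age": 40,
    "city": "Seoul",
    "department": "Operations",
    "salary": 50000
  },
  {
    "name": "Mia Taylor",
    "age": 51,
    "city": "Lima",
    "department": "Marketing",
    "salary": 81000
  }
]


Checking for missing (null) values in 6 records:

  Noah Davis: complete
  Sam Davis: complete
  Olivia Thomas: complete
  Quinn Anderson: complete
  Bob Jones: complete
  Mia Taylor: complete

Per field:
  name: 0 missing
  age: 0 missing
  city: 0 missing
  department: 0 missing
  salary: 0 missing

Total missing values: 0
Records with any missing: 0

0 missing values (none); 0 incomplete records


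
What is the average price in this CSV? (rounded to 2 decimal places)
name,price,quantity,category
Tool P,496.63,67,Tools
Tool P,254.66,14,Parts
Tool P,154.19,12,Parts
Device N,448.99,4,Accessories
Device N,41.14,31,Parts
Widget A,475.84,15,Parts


Computing average price:
Values: [496.63, 254.66, 154.19, 448.99, 41.14, 475.84]
Sum = 1871.45
Count = 6
Average = 1871.45/6 ≈ 311.91 (rounded to 2 decimal places)

311.91


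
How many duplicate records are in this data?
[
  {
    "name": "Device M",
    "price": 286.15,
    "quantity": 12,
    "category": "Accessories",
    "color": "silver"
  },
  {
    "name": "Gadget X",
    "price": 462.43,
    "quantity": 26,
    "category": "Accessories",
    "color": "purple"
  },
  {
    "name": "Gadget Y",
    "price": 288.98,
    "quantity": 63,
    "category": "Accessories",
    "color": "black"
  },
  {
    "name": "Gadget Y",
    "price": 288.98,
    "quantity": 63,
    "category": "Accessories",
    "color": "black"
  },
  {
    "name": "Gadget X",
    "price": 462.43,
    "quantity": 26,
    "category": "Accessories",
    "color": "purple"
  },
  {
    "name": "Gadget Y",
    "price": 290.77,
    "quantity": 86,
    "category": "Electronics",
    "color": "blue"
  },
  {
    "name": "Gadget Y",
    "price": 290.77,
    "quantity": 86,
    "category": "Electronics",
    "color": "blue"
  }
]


Checking 7 records for duplicates:

  Row 1: Device M ($286.15, qty 12)
  Row 2: Gadget X ($462.43, qty 26)
  Row 3: Gadget Y ($288.98, qty 63)
  Row 4: Gadget Y ($288.98, qty 63) <-- DUPLICATE
  Row 5: Gadget X ($462.43, qty 26) <-- DUPLICATE
  Row 6: Gadget Y ($290.77, qty 86)
  Row 7: Gadget Y ($290.77, qty 86) <-- DUPLICATE

Duplicates found: 3
Unique records: 4

3 duplicates, 4 unique


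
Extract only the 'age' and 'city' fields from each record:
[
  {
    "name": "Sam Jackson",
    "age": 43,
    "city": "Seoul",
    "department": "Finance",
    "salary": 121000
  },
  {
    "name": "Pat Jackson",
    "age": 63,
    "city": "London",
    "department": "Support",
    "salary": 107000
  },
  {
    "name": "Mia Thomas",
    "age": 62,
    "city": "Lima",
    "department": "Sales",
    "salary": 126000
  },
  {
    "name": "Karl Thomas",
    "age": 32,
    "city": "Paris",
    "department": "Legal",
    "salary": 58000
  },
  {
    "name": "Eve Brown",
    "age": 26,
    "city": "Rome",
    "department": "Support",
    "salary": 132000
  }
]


Original: 5 records with fields: name, age, city, department, salary
Keep: ['age', 'city']
Drop: ['name', 'department', 'salary']
Result: 5 records, 2 fields each

[
  {
    "age": 43,
    "city": "Seoul"
  },
  {
    "age": 63,
    "city": "London"
  },
  {
    "age": 62,
    "city": "Lima"
  },
  {
    "age": 32,
    "city": "Paris"
  },
  {
    "age": 26,
    "city": "Rome"
  }
]


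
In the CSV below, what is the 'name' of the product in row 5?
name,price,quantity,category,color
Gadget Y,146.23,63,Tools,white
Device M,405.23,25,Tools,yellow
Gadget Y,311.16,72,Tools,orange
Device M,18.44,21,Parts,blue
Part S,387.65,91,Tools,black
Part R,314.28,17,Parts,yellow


Query: Row 5 ('Part S'), column 'name'
Value: Part S

Part S


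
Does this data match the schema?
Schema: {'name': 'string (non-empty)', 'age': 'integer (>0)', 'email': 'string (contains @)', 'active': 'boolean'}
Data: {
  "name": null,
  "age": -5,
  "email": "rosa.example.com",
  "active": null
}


Validating each field against schema:
  name: FAIL (null is not a string)
  age: FAIL (-5 is not > 0)
  email: FAIL ("rosa.example.com" does not contain @)
  active: FAIL (null is not a boolean)

Result: INVALID (4 errors: name, age, email, active)

INVALID (4 errors: name, age, email, active)


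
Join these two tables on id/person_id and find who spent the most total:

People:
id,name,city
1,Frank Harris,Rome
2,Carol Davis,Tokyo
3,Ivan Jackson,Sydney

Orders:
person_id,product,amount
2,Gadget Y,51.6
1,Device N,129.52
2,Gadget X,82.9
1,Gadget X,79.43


Join on: people.id = orders.person_id

Joined rows:
  Carol Davis (Tokyo) bought Gadget Y for $51.6
  Frank Harris (Rome) bought Device N for $129.52
  Carol Davis (Tokyo) bought Gadget X for $82.9
  Frank Harris (Rome) bought Gadget X for $79.43

Total per person:
  Frank Harris: $208.95
  Carol Davis: $134.50

Top spender: Frank Harris ($208.95)

Frank Harris ($208.95)


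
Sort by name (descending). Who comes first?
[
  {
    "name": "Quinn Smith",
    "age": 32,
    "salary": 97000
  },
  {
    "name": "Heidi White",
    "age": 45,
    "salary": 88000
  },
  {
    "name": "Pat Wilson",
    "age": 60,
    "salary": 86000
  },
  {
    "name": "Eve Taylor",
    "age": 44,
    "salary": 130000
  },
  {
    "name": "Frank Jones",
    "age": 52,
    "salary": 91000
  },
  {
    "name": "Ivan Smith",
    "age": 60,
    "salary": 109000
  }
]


Sort by: name (descending)

Sorted order:
  1. Quinn Smith (name = Quinn Smith)
  2. Pat Wilson (name = Pat Wilson)
  3. Ivan Smith (name = Ivan Smith)
  4. Heidi White (name = Heidi White)
  5. Frank Jones (name = Frank Jones)
  6. Eve Taylor (name = Eve Taylor)

First: Quinn Smith

Quinn Smith


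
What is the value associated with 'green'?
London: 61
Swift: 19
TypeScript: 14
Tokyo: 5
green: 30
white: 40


Looking up key 'green'
Value: 30

30


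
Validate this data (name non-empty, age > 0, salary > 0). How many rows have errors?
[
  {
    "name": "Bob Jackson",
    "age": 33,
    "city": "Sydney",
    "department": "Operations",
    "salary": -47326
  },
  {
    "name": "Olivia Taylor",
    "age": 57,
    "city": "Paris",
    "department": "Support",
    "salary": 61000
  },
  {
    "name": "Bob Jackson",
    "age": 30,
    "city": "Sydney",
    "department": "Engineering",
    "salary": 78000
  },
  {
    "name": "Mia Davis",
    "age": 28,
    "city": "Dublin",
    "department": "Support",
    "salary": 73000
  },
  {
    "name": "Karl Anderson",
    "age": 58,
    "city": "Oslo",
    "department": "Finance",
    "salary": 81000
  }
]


Validating 5 records:
Rules: name non-empty, age > 0, salary > 0

  Row 1 (Bob Jackson): negative salary: -47326
  Row 2 (Olivia Taylor): OK
  Row 3 (Bob Jackson): OK
  Row 4 (Mia Davis): OK
  Row 5 (Karl Anderson): OK

Total errors: 1

1 errors


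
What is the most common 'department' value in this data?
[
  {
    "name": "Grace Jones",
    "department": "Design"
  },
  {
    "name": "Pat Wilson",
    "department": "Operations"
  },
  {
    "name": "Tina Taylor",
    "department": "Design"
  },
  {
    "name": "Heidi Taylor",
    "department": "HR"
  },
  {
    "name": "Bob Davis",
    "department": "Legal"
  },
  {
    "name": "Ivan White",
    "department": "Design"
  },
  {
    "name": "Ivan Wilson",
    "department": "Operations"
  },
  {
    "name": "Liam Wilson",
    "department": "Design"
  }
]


Counting 'department' values across 8 records:

  Design: 4 ####
  Operations: 2 ##
  HR: 1 #
  Legal: 1 #

Most common: Design (4 times)

Design (4 times)


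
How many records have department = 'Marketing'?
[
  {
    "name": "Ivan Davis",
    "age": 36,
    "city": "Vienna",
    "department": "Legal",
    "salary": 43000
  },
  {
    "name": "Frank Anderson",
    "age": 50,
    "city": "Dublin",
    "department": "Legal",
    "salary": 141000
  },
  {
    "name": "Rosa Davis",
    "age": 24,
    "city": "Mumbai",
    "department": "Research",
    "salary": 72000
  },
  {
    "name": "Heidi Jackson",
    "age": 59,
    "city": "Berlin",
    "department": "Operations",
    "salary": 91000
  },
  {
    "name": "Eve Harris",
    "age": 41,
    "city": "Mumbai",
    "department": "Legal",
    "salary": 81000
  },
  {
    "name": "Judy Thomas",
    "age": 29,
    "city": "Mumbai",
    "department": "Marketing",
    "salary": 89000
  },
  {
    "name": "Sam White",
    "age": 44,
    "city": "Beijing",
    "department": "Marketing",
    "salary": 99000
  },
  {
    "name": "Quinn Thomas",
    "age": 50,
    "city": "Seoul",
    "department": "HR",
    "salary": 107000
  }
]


Data: 8 records
Condition: department = 'Marketing'

Checking each record:
  Ivan Davis: Legal
  Frank Anderson: Legal
  Rosa Davis: Research
  Heidi Jackson: Operations
  Eve Harris: Legal
  Judy Thomas: Marketing MATCH
  Sam White: Marketing MATCH
  Quinn Thomas: HR

Count: 2

2


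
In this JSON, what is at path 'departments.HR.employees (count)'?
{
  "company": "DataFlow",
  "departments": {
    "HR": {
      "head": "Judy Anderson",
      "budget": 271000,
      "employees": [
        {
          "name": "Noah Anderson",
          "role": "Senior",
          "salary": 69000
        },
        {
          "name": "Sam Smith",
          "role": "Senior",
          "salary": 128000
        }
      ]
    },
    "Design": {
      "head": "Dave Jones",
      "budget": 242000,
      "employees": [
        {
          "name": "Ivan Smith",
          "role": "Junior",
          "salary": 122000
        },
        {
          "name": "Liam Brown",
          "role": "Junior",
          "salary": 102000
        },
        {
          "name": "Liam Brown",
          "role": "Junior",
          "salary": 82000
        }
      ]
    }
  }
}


Path: departments.HR.employees (count)

Navigate:
  -> departments
  -> HR
  -> employees (array, length 2)

2


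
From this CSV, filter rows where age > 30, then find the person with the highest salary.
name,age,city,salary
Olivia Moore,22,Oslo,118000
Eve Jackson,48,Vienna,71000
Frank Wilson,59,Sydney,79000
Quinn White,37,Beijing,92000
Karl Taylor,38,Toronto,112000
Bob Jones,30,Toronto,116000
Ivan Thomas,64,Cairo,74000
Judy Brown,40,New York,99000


Filter: age > 30
Sort by: salary (descending)

Filtered records (6):
  Karl Taylor, age 38, salary $112000
  Judy Brown, age 40, salary $99000
  Quinn White, age 37, salary $92000
  Frank Wilson, age 59, salary $79000
  Ivan Thomas, age 64, salary $74000
  Eve Jackson, age 48, salary $71000

Highest salary: Karl Taylor ($112000)

Karl Taylor


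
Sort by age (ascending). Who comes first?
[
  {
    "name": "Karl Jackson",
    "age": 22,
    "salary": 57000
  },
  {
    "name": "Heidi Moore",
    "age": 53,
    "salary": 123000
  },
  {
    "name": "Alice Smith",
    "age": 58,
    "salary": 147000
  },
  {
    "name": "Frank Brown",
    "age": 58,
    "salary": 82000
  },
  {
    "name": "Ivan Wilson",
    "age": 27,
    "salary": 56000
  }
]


Sort by: age (ascending)

Sorted order:
  1. Karl Jackson (age = 22)
  2. Ivan Wilson (age = 27)
  3. Heidi Moore (age = 53)
  4. Alice Smith (age = 58)
  5. Frank Brown (age = 58)

First: Karl Jackson

Karl Jackson


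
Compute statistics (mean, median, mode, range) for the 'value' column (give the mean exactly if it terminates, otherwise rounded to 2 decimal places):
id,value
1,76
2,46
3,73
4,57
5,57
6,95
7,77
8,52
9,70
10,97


Data: [76, 46, 73, 57, 57, 95, 77, 52, 70, 97]
Count: 10
Sum: 700
Mean: 700/10 = 70
Sorted: [46, 52, 57, 57, 70, 73, 76, 77, 95, 97]
Median: 71.5
Mode: 57 (2 times)
Range: 97 - 46 = 51
Min: 46, Max: 97

mean=70, median=71.5, mode=57, range=51


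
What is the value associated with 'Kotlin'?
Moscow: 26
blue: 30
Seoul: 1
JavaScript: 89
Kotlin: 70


Looking up key 'Kotlin'
Value: 70

70


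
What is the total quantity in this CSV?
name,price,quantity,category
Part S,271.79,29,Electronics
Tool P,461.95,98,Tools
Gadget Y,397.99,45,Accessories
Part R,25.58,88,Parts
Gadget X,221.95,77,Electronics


Computing total quantity:
Values: [29, 98, 45, 88, 77]
Sum = 337

337


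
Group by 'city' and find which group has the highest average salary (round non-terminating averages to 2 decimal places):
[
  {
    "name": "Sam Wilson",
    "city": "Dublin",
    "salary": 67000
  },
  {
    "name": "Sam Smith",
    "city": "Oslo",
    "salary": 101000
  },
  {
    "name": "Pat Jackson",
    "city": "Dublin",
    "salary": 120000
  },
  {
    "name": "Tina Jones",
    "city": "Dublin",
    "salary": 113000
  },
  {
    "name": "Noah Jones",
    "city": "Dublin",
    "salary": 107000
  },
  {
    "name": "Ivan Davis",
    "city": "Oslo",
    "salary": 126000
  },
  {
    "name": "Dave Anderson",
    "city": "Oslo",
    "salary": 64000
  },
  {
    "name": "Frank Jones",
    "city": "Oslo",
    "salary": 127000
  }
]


Group by: city

Groups:
  Dublin: 4 people, avg salary = 407000/4 = $101750
  Oslo: 4 people, avg salary = 418000/4 = $104500

Highest average salary: Oslo ($104500)

Oslo ($104500)


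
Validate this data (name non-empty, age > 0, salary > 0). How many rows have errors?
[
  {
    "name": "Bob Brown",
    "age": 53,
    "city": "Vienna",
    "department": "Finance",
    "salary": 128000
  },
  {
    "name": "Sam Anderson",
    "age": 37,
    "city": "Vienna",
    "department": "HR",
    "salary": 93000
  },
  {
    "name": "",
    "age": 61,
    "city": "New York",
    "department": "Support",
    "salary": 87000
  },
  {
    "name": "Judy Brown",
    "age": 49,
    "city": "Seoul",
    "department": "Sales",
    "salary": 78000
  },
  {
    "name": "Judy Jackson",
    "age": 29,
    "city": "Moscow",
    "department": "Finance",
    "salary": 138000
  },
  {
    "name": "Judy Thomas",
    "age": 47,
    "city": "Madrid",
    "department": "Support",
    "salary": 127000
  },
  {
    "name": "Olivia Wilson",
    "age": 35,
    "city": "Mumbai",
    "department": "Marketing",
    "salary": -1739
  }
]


Validating 7 records:
Rules: name non-empty, age > 0, salary > 0

  Row 1 (Bob Brown): OK
  Row 2 (Sam Anderson): OK
  Row 3 (???): empty name
  Row 4 (Judy Brown): OK
  Row 5 (Judy Jackson): OK
  Row 6 (Judy Thomas): OK
  Row 7 (Olivia Wilson): negative salary: -1739

Total errors: 2

2 errors


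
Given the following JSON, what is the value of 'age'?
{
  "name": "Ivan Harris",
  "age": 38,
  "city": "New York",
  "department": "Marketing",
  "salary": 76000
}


Looking up field 'age'
Value: 38

38


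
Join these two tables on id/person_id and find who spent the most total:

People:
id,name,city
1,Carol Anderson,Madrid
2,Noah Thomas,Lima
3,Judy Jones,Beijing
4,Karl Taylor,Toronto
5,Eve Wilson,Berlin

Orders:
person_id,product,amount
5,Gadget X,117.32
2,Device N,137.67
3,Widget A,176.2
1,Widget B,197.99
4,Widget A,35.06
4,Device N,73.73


Join on: people.id = orders.person_id

Joined rows:
  Eve Wilson (Berlin) bought Gadget X for $117.32
  Noah Thomas (Lima) bought Device N for $137.67
  Judy Jones (Beijing) bought Widget A for $176.2
  Carol Anderson (Madrid) bought Widget B for $197.99
  Karl Taylor (Toronto) bought Widget A for $35.06
  Karl Taylor (Toronto) bought Device N for $73.73

Total per person:
  Carol Anderson: $197.99
  Judy Jones: $176.20
  Noah Thomas: $137.67
  Eve Wilson: $117.32
  Karl Taylor: $108.79

Top spender: Carol Anderson ($197.99)

Carol Anderson ($197.99)


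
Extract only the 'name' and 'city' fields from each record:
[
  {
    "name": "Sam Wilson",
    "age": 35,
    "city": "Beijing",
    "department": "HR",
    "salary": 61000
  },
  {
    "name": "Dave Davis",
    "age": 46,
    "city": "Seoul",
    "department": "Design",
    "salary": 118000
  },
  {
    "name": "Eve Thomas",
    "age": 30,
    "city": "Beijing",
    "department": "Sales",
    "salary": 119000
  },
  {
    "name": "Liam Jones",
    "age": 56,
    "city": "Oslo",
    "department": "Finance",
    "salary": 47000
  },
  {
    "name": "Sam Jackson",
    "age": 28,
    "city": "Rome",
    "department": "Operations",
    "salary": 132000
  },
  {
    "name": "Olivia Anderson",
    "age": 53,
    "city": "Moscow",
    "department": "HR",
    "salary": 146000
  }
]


Original: 6 records with fields: name, age, city, department, salary
Keep: ['name', 'city']
Drop: ['age', 'department', 'salary']
Result: 6 records, 2 fields each

[
  {
    "name": "Sam Wilson",
    "city": "Beijing"
  },
  {
    "name": "Dave Davis",
    "city": "Seoul"
  },
  {
    "name": "Eve Thomas",
    "city": "Beijing"
  },
  {
    "name": "Liam Jones",
    "city": "Oslo"
  },
  {
    "name": "Sam Jackson",
    "city": "Rome"
  },
  {
    "name": "Olivia Anderson",
    "city": "Moscow"
  }
]


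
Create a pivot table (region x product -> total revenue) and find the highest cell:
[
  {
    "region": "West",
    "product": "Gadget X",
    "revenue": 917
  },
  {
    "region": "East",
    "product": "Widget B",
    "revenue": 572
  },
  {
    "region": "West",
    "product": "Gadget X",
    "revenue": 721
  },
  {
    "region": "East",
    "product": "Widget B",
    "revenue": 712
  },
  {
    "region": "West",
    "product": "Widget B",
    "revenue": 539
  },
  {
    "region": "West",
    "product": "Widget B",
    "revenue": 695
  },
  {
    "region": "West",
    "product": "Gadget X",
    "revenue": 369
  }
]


Pivot: region (rows) x product (columns) -> total revenue

     Gadget X      Widget B    
East             0          1284  
West          2007          1234  

Highest: West / Gadget X = $2007

West / Gadget X = $2007


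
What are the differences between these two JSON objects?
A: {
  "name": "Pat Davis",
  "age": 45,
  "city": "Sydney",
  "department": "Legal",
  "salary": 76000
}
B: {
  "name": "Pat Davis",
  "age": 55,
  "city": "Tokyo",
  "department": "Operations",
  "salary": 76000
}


Comparing each field (in key order):
  name: same
  age: DIFFERENT
  city: DIFFERENT
  department: DIFFERENT
  salary: same
Differences:
  age: 45 -> 55
  city: Sydney -> Tokyo
  department: Legal -> Operations

3 field(s) changed

3 changes: age, city, department


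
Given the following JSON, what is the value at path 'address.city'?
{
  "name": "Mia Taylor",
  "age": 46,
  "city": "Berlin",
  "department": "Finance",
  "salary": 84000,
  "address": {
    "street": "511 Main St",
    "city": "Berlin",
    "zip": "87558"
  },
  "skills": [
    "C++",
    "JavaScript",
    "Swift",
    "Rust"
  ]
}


Query: address.city
Path: address -> city
Value: Berlin

Berlin


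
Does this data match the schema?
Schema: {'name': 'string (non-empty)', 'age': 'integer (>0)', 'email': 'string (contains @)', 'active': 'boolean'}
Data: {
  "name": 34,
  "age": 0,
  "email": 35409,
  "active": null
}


Validating each field against schema:
  name: FAIL (34 is not a string)
  age: FAIL (0 is not > 0)
  email: FAIL (35409 is not a string)
  active: FAIL (null is not a boolean)

Result: INVALID (4 errors: name, age, email, active)

INVALID (4 errors: name, age, email, active)


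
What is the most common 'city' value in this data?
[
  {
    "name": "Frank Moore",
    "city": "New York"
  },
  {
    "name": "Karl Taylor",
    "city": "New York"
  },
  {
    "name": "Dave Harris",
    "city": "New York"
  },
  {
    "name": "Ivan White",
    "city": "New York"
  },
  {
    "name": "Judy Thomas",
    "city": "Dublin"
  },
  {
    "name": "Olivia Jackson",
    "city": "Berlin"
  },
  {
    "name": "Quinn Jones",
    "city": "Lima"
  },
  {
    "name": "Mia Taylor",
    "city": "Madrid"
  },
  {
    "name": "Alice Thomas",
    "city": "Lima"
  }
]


Counting 'city' values across 9 records:

  New York: 4 ####
  Lima: 2 ##
  Dublin: 1 #
  Berlin: 1 #
  Madrid: 1 #

Most common: New York (4 times)

New York (4 times)


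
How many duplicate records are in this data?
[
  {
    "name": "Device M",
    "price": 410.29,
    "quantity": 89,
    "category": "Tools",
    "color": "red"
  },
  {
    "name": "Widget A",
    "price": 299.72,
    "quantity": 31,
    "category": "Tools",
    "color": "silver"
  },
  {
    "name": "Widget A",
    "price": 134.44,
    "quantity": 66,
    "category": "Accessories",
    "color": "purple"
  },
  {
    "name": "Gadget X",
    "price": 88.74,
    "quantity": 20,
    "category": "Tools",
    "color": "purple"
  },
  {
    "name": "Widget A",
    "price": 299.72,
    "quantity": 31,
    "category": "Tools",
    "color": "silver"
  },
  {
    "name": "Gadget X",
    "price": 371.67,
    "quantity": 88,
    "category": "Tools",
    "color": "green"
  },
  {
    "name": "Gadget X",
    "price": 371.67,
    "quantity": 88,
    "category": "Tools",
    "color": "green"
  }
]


Checking 7 records for duplicates:

  Row 1: Device M ($410.29, qty 89)
  Row 2: Widget A ($299.72, qty 31)
  Row 3: Widget A ($134.44, qty 66)
  Row 4: Gadget X ($88.74, qty 20)
  Row 5: Widget A ($299.72, qty 31) <-- DUPLICATE
  Row 6: Gadget X ($371.67, qty 88)
  Row 7: Gadget X ($371.67, qty 88) <-- DUPLICATE

Duplicates found: 2
Unique records: 5

2 duplicates, 5 unique


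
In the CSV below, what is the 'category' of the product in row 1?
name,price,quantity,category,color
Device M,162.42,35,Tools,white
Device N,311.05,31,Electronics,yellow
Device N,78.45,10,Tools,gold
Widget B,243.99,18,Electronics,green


Query: Row 1 ('Device M'), column 'category'
Value: Tools

Tools


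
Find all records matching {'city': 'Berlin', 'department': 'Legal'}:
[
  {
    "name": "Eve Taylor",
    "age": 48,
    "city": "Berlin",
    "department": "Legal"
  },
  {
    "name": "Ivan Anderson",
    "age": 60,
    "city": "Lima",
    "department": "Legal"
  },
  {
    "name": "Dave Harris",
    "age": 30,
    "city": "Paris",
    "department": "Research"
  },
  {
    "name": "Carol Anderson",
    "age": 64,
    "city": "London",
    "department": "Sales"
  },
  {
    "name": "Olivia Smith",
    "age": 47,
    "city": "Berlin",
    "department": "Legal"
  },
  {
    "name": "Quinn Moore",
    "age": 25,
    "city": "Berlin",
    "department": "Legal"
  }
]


Search criteria: {'city': 'Berlin', 'department': 'Legal'}

Checking 6 records:
  Eve Taylor: {city: Berlin, department: Legal} <-- MATCH
  Ivan Anderson: {city: Lima, department: Legal}
  Dave Harris: {city: Paris, department: Research}
  Carol Anderson: {city: London, department: Sales}
  Olivia Smith: {city: Berlin, department: Legal} <-- MATCH
  Quinn Moore: {city: Berlin, department: Legal} <-- MATCH

Matches: ["Eve Taylor", "Olivia Smith", "Quinn Moore"]

["Eve Taylor", "Olivia Smith", "Quinn Moore"]


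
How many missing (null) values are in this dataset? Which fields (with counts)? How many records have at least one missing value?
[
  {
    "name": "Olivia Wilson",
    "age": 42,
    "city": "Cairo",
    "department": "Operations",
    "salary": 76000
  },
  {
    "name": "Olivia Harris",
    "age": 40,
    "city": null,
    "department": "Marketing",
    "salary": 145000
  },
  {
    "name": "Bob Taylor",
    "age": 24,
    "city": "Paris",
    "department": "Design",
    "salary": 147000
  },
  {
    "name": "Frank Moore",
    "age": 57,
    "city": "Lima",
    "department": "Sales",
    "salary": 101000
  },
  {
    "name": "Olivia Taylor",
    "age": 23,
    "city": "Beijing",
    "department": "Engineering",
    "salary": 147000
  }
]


Checking for missing (null) values in 5 records:

  Olivia Wilson: complete
  Olivia Harris: city
  Bob Taylor: complete
  Frank Moore: complete
  Olivia Taylor: complete

Per field:
  name: 0 missing
  age: 0 missing
  city: 1 missing
  department: 0 missing
  salary: 0 missing

Total missing values: 1
Records with any missing: 1

1 missing values (city: 1); 1 incomplete records


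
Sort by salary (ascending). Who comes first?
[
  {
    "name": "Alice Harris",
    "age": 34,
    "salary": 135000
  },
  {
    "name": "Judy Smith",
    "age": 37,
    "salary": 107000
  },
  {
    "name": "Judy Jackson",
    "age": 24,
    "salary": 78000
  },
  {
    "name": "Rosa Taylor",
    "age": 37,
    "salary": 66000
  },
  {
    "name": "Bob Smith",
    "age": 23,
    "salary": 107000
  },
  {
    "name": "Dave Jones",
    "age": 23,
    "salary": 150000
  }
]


Sort by: salary (ascending)

Sorted order:
  1. Rosa Taylor (salary = 66000)
  2. Judy Jackson (salary = 78000)
  3. Judy Smith (salary = 107000)
  4. Bob Smith (salary = 107000)
  5. Alice Harris (salary = 135000)
  6. Dave Jones (salary = 150000)

First: Rosa Taylor

Rosa Taylor


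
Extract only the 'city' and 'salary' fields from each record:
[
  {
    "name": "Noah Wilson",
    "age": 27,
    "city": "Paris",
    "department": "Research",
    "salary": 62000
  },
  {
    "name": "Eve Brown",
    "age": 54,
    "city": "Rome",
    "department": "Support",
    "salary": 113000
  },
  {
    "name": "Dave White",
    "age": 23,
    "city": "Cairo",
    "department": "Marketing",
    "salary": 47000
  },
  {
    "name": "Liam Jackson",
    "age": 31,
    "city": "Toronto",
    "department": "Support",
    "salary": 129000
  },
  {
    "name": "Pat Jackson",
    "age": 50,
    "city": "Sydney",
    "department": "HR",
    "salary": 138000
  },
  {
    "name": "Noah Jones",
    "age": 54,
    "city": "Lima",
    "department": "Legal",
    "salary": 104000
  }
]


Original: 6 records with fields: name, age, city, department, salary
Keep: ['city', 'salary']
Drop: ['name', 'age', 'department']
Result: 6 records, 2 fields each

[
  {
    "city": "Paris",
    "salary": 62000
  },
  {
    "city": "Rome",
    "salary": 113000
  },
  {
    "city": "Cairo",
    "salary": 47000
  },
  {
    "city": "Toronto",
    "salary": 129000
  },
  {
    "city": "Sydney",
    "salary": 138000
  },
  {
    "city": "Lima",
    "salary": 104000
  }
]


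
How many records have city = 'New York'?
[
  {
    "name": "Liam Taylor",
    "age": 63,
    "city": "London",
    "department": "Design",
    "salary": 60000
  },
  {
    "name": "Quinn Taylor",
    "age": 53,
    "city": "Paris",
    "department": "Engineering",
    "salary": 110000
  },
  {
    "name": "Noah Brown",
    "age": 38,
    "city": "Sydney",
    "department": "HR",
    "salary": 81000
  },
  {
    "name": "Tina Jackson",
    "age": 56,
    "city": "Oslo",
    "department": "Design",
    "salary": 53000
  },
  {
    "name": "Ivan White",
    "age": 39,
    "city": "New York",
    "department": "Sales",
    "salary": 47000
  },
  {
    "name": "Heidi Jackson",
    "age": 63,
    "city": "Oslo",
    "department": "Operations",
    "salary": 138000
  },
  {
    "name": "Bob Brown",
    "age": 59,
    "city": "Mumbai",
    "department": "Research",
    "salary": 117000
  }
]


Data: 7 records
Condition: city = 'New York'

Checking each record:
  Liam Taylor: London
  Quinn Taylor: Paris
  Noah Brown: Sydney
  Tina Jackson: Oslo
  Ivan White: New York MATCH
  Heidi Jackson: Oslo
  Bob Brown: Mumbai

Count: 1

1


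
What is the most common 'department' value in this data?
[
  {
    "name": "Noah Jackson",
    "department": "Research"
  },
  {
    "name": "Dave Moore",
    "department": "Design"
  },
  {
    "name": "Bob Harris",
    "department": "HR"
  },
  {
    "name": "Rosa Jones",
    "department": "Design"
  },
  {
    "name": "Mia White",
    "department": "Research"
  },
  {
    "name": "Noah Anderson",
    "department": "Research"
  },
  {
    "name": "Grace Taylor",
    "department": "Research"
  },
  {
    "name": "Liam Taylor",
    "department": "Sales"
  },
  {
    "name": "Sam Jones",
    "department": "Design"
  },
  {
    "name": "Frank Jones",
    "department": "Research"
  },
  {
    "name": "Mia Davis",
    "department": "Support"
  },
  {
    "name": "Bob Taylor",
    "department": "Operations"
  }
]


Counting 'department' values across 12 records:

  Research: 5 #####
  Design: 3 ###
  HR: 1 #
  Sales: 1 #
  Support: 1 #
  Operations: 1 #

Most common: Research (5 times)

Research (5 times)


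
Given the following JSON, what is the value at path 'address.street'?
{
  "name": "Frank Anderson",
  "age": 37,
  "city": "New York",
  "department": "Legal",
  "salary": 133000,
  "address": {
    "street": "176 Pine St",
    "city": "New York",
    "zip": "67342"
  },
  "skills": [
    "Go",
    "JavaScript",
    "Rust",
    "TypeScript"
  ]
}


Query: address.street
Path: address -> street
Value: 176 Pine St

176 Pine St


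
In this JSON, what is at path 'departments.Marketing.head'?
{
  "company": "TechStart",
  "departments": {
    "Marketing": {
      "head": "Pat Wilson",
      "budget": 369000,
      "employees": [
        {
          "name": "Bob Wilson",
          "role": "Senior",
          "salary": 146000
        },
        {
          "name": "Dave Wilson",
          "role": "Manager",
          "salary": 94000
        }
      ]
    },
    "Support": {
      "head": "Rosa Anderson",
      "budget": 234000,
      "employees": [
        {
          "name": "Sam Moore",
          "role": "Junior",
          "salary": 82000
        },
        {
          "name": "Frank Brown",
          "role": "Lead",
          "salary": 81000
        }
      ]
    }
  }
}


Path: departments.Marketing.head

Navigate:
  -> departments
  -> Marketing
  -> head = 'Pat Wilson'

Pat Wilson


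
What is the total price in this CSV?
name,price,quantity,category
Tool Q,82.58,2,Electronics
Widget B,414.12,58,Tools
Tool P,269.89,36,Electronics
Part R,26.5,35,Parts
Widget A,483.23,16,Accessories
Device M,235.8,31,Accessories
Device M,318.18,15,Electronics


Computing total price:
Values: [82.58, 414.12, 269.89, 26.5, 483.23, 235.8, 318.18]
Sum = 1830.30

1830.30


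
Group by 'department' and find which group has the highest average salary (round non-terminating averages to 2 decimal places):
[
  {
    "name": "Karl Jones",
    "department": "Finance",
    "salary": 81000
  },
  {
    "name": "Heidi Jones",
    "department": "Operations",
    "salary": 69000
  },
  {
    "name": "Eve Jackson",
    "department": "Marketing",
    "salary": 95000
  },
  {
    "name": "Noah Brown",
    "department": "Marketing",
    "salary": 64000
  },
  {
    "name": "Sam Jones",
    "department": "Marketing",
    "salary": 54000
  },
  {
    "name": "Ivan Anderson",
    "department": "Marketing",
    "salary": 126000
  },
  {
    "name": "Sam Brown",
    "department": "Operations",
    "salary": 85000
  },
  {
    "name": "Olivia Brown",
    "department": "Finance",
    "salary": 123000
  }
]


Group by: department

Groups:
  Finance: 2 people, avg salary = 204000/2 = $102000
  Marketing: 4 people, avg salary = 339000/4 = $84750
  Operations: 2 people, avg salary = 154000/2 = $77000

Highest average salary: Finance ($102000)

Finance ($102000)


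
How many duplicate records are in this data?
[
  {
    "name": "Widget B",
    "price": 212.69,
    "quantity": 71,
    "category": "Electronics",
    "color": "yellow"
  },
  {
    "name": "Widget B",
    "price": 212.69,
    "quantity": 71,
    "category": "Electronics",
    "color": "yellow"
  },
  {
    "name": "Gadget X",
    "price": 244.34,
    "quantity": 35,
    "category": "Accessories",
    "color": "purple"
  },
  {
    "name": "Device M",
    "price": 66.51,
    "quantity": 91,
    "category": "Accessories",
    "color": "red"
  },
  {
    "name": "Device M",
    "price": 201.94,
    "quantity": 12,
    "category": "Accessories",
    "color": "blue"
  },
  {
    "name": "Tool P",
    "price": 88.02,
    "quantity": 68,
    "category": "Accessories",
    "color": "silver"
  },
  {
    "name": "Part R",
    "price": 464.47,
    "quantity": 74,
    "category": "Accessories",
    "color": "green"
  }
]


Checking 7 records for duplicates:

  Row 1: Widget B ($212.69, qty 71)
  Row 2: Widget B ($212.69, qty 71) <-- DUPLICATE
  Row 3: Gadget X ($244.34, qty 35)
  Row 4: Device M ($66.51, qty 91)
  Row 5: Device M ($201.94, qty 12)
  Row 6: Tool P ($88.02, qty 68)
  Row 7: Part R ($464.47, qty 74)

Duplicates found: 1
Unique records: 6

1 duplicates, 6 unique


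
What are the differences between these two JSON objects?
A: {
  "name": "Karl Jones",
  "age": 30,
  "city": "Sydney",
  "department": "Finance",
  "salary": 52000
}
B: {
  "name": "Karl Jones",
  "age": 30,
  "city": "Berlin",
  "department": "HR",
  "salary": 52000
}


Comparing each field (in key order):
  name: same
  age: same
  city: DIFFERENT
  department: DIFFERENT
  salary: same
Differences:
  city: Sydney -> Berlin
  department: Finance -> HR

2 field(s) changed

2 changes: city, department
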